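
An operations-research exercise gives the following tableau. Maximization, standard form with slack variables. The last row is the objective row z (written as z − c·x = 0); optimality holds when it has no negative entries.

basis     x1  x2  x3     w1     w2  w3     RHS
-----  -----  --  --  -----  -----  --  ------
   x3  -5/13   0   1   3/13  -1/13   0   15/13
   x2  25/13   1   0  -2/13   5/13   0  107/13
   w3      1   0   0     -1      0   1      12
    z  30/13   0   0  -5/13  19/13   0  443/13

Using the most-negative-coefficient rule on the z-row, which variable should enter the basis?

w1

Negative z-row entries: w1: -5/13.
The most negative is -5/13 in column w1, so w1 enters.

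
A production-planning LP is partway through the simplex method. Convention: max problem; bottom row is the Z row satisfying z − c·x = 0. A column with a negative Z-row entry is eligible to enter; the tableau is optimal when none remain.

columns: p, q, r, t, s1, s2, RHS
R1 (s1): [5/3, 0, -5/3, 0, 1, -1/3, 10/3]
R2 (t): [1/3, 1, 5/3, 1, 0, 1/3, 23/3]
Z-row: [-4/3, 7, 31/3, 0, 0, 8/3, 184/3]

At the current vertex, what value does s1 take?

s1 is basic (row 1); its value is the RHS of that row, 10/3.

10/3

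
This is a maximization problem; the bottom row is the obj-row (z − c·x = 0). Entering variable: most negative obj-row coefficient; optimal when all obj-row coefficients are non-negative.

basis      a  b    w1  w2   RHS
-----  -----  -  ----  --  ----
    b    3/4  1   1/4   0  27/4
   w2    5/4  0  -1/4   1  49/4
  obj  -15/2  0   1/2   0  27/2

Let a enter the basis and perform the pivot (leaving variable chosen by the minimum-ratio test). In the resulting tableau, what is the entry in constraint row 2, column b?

-5/3

Ratio test on column a — row 1: (27/4)/(3/4) = 9; row 2: (49/4)/(5/4) = 49/5. Minimum is 9 at row 1 (b leaves); pivot element 3/4.
Divide row 1 by 3/4; eliminate column a from the other rows.
Row 2 update in column b: 0 − (5/4)·(4/3) = -5/3.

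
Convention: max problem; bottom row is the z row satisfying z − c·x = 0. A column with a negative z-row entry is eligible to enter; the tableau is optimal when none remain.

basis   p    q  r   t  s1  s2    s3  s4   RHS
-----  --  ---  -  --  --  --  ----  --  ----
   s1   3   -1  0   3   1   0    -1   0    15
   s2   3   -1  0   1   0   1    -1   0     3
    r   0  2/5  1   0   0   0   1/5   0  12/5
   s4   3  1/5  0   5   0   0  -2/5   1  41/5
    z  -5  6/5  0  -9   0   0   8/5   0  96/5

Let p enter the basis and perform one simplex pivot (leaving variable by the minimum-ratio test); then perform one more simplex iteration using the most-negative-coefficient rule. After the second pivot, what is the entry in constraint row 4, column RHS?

Ratio test on column p — row 1: 15/3 = 5; row 2: 3/3 = 1; row 3: entry 0 ≤ 0; row 4: (41/5)/3 = 41/15. Minimum is 1 at row 2 (s2 leaves); pivot element 3.
Divide row 2 by 3; eliminate column p from the other rows.
Second iteration: most negative z-row entry is -22/3 in column t, so t enters.
Ratio test on column t — row 1: 12/2 = 6; row 2: 1/(1/3) = 3; row 3: entry 0 ≤ 0; row 4: (26/5)/4 = 13/10. Minimum is 13/10 at row 4 (s4 leaves); pivot element 4.
Divide row 4 by 4; eliminate column t from the other rows.
After both pivots, the entry at constraint row 4, column RHS is 13/10.

13/10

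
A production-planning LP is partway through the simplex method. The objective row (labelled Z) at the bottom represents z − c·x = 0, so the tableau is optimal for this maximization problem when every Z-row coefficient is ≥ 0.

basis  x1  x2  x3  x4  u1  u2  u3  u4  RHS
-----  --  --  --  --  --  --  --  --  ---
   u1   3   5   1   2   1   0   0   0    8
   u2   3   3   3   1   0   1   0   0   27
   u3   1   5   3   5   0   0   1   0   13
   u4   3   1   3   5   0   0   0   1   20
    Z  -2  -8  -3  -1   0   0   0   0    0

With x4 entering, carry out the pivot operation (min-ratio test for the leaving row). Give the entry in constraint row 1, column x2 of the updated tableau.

3

Ratio test on column x4 — row 1: 8/2 = 4; row 2: 27/1 = 27; row 3: 13/5 = 13/5; row 4: 20/5 = 4. Minimum is 13/5 at row 3 (u3 leaves); pivot element 5.
Divide row 3 by 5; eliminate column x4 from the other rows.
Row 1 update in column x2: 5 − 2·1 = 3.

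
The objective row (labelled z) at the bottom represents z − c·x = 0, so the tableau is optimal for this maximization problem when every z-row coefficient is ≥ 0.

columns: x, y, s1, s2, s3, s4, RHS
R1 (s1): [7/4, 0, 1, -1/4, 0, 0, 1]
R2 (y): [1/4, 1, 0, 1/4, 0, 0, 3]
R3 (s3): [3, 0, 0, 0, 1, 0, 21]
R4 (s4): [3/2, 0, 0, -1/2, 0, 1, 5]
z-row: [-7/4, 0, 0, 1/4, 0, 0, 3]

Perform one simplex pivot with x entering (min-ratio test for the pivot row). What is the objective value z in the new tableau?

Ratio test on column x — row 1: 1/(7/4) = 4/7; row 2: 3/(1/4) = 12; row 3: 21/3 = 7; row 4: 5/(3/2) = 10/3. Minimum is 4/7 at row 1 (s1 leaves); pivot element 7/4.
Pivot on row 1; the z-row RHS becomes 3 − (-7/4)·(4/7) = 4.

4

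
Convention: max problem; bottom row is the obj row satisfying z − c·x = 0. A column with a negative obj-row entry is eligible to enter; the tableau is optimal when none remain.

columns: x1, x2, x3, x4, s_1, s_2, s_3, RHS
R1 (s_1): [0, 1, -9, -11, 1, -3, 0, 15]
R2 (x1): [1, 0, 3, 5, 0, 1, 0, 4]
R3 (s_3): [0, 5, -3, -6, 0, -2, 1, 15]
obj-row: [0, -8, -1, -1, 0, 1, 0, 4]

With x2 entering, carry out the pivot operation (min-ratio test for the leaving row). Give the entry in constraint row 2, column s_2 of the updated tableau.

1

Ratio test on column x2 — row 1: 15/1 = 15; row 2: entry 0 ≤ 0; row 3: 15/5 = 3. Minimum is 3 at row 3 (s_3 leaves); pivot element 5.
Divide row 3 by 5; eliminate column x2 from the other rows.
Row 2 update in column s_2: 1 − 0·(-2/5) = 1.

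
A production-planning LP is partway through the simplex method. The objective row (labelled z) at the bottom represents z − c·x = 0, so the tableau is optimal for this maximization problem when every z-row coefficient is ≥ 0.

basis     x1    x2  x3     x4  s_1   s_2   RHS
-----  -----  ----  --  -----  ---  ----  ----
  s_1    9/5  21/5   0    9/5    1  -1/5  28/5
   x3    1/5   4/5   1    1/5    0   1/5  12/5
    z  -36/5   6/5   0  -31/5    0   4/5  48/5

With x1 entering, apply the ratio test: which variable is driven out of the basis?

s_1

Column x1 entries and ratios — s_1: (28/5)/(9/5) = 28/9; x3: (12/5)/(1/5) = 12.
Smallest ratio is 28/9 in the row of s_1, so s_1 leaves.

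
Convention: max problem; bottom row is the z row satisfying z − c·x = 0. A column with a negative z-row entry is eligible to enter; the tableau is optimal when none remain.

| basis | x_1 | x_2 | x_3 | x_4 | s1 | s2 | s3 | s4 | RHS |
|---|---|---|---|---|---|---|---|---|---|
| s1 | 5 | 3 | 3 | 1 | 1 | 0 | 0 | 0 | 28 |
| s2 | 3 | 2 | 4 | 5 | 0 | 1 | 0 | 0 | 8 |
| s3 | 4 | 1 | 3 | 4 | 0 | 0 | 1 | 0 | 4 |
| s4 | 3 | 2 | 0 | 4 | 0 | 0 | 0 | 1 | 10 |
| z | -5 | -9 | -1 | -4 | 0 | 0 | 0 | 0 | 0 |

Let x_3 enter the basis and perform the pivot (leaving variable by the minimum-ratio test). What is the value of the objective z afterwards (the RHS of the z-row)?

Ratio test on column x_3 — row 1: 28/3 = 28/3; row 2: 8/4 = 2; row 3: 4/3 = 4/3; row 4: entry 0 ≤ 0. Minimum is 4/3 at row 3 (s3 leaves); pivot element 3.
Pivot on row 3; the z-row RHS becomes 0 − (-1)·(4/3) = 4/3.

4/3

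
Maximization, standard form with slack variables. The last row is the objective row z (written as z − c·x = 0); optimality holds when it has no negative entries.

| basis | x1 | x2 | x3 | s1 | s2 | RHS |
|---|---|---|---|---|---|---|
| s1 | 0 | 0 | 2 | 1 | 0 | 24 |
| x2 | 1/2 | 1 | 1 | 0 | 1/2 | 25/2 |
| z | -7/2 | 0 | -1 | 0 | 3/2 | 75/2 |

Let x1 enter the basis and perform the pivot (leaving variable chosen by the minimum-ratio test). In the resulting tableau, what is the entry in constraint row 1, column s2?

Ratio test on column x1 — row 1: entry 0 ≤ 0; row 2: (25/2)/(1/2) = 25. Minimum is 25 at row 2 (x2 leaves); pivot element 1/2.
Divide row 2 by 1/2; eliminate column x1 from the other rows.
Row 1 update in column s2: 0 − 0·1 = 0.

0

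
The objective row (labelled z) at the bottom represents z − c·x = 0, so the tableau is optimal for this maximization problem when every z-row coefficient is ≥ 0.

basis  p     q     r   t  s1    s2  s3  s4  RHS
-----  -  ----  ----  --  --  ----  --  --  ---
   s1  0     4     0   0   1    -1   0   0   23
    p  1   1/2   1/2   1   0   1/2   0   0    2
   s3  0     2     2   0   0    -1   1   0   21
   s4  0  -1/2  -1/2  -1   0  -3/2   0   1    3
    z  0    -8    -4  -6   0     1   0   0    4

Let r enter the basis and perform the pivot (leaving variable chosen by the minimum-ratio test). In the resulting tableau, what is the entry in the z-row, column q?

Ratio test on column r — row 1: entry 0 ≤ 0; row 2: 2/(1/2) = 4; row 3: 21/2 = 21/2; row 4: entry -1/2 ≤ 0. Minimum is 4 at row 2 (p leaves); pivot element 1/2.
Divide row 2 by 1/2; eliminate column r from the other rows.
z-row update in column q: -8 − (-4)·1 = -4.

-4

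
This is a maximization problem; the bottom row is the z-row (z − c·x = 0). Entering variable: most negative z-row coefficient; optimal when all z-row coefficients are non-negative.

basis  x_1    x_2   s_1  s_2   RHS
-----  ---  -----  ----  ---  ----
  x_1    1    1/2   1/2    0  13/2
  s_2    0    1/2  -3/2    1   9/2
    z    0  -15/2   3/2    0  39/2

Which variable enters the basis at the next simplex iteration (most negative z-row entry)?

x_2

Negative z-row entries: x_2: -15/2.
The most negative is -15/2 in column x_2, so x_2 enters.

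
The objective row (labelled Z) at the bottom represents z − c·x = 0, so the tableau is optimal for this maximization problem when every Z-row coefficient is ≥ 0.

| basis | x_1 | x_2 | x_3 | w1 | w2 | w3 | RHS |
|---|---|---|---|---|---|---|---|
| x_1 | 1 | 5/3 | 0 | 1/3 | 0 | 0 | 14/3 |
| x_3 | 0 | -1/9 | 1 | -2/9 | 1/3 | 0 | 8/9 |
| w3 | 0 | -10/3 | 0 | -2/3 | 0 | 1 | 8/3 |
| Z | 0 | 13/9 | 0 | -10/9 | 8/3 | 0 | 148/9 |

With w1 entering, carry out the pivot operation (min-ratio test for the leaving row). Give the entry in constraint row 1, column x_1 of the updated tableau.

3

Ratio test on column w1 — row 1: (14/3)/(1/3) = 14; row 2: entry -2/9 ≤ 0; row 3: entry -2/3 ≤ 0. Minimum is 14 at row 1 (x_1 leaves); pivot element 1/3.
Divide row 1 by 1/3; eliminate column w1 from the other rows.
In the new row 1, the x_1 entry is the old entry divided by the pivot: 1/(1/3) = 3.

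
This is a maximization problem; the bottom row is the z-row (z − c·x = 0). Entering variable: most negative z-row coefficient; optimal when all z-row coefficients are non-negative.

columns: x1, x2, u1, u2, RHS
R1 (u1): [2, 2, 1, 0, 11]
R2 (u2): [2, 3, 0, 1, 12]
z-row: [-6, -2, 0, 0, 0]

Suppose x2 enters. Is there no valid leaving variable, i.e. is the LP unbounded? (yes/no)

Column x2 has positive entries in row(s) 1, 2, so the ratio test bounds it — not unbounded.

no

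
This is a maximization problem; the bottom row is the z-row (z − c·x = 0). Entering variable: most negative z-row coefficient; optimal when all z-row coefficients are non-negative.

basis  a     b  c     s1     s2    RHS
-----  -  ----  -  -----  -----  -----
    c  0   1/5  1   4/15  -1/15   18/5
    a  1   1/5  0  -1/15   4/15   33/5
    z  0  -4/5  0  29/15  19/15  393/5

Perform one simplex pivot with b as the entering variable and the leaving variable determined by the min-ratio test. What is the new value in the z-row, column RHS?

Ratio test on column b — row 1: (18/5)/(1/5) = 18; row 2: (33/5)/(1/5) = 33. Minimum is 18 at row 1 (c leaves); pivot element 1/5.
Divide row 1 by 1/5; eliminate column b from the other rows.
z-row update in column RHS: 393/5 − (-4/5)·18 = 93.

93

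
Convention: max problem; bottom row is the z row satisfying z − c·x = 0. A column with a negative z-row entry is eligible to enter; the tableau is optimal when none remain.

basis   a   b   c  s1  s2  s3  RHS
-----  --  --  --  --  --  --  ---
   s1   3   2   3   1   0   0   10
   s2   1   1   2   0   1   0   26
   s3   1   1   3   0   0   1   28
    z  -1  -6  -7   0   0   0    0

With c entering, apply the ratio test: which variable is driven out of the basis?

s1

Column c entries and ratios — s1: 10/3 = 10/3; s2: 26/2 = 13; s3: 28/3 = 28/3.
Smallest ratio is 10/3 in the row of s1, so s1 leaves.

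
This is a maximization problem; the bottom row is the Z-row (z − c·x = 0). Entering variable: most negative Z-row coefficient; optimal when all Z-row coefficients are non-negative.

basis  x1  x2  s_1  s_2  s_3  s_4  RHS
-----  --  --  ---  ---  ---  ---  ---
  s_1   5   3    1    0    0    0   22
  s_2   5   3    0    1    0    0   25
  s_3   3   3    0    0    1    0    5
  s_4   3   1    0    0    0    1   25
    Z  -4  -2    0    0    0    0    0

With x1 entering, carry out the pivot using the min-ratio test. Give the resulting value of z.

20/3

Ratio test on column x1 — row 1: 22/5 = 22/5; row 2: 25/5 = 5; row 3: 5/3 = 5/3; row 4: 25/3 = 25/3. Minimum is 5/3 at row 3 (s_3 leaves); pivot element 3.
Pivot on row 3; the Z-row RHS becomes 0 − (-4)·(5/3) = 20/3.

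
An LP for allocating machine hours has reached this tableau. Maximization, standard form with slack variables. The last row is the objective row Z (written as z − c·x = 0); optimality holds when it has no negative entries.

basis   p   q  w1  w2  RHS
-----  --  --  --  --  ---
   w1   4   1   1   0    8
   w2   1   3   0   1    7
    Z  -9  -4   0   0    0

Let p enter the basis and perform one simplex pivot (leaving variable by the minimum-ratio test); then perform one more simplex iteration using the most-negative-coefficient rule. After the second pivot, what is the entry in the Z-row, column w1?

Ratio test on column p — row 1: 8/4 = 2; row 2: 7/1 = 7. Minimum is 2 at row 1 (w1 leaves); pivot element 4.
Divide row 1 by 4; eliminate column p from the other rows.
Second iteration: most negative Z-row entry is -7/4 in column q, so q enters.
Ratio test on column q — row 1: 2/(1/4) = 8; row 2: 5/(11/4) = 20/11. Minimum is 20/11 at row 2 (w2 leaves); pivot element 11/4.
Divide row 2 by 11/4; eliminate column q from the other rows.
After both pivots, the entry at the Z-row, column w1 is 23/11.

23/11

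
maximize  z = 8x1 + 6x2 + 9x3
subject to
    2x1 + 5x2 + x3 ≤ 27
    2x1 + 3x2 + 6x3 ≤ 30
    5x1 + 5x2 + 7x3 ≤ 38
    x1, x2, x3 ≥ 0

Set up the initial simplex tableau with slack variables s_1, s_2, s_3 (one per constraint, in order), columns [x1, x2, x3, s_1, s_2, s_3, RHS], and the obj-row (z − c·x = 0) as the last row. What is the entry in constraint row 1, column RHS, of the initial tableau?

The RHS of constraint 1 is b_1 = 27.

27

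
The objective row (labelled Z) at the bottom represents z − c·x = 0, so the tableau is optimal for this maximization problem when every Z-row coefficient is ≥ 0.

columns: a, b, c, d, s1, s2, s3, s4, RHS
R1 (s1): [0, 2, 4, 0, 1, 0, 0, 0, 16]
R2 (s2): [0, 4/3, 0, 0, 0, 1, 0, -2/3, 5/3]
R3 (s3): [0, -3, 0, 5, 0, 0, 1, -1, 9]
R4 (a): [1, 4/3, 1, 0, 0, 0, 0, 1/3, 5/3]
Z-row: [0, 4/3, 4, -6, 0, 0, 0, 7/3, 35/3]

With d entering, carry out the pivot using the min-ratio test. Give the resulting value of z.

337/15

Ratio test on column d — row 1: entry 0 ≤ 0; row 2: entry 0 ≤ 0; row 3: 9/5 = 9/5; row 4: entry 0 ≤ 0. Minimum is 9/5 at row 3 (s3 leaves); pivot element 5.
Pivot on row 3; the Z-row RHS becomes 35/3 − (-6)·(9/5) = 337/15.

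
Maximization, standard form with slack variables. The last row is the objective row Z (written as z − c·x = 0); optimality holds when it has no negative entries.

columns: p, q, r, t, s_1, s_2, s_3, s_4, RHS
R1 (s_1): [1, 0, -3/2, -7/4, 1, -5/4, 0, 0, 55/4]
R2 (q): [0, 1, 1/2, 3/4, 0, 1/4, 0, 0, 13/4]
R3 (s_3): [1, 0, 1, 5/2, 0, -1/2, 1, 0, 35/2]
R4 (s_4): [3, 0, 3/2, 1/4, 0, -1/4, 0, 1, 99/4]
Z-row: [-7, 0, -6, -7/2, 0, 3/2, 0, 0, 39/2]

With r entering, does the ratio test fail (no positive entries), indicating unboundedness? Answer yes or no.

no

Column r has positive entries in row(s) 2, 3, 4, so the ratio test bounds it — not unbounded.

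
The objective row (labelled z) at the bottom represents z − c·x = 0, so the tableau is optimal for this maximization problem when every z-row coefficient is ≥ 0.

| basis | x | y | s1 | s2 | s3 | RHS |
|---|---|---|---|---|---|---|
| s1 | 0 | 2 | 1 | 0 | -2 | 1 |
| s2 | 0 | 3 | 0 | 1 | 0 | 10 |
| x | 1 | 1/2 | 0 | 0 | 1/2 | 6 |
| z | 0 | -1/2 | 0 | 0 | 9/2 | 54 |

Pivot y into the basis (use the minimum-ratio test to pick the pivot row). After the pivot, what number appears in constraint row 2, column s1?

-3/2

Ratio test on column y — row 1: 1/2 = 1/2; row 2: 10/3 = 10/3; row 3: 6/(1/2) = 12. Minimum is 1/2 at row 1 (s1 leaves); pivot element 2.
Divide row 1 by 2; eliminate column y from the other rows.
Row 2 update in column s1: 0 − 3·(1/2) = -3/2.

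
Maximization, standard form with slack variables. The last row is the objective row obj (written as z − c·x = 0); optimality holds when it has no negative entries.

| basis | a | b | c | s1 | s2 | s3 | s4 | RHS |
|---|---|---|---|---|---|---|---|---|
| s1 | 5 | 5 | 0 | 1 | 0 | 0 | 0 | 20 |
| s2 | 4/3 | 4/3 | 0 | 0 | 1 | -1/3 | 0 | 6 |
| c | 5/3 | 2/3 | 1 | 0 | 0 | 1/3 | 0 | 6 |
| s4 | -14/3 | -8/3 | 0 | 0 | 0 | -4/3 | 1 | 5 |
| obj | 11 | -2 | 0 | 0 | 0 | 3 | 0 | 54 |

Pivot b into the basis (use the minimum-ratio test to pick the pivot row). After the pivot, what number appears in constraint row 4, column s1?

8/15

Ratio test on column b — row 1: 20/5 = 4; row 2: 6/(4/3) = 9/2; row 3: 6/(2/3) = 9; row 4: entry -8/3 ≤ 0. Minimum is 4 at row 1 (s1 leaves); pivot element 5.
Divide row 1 by 5; eliminate column b from the other rows.
Row 4 update in column s1: 0 − (-8/3)·(1/5) = 8/15.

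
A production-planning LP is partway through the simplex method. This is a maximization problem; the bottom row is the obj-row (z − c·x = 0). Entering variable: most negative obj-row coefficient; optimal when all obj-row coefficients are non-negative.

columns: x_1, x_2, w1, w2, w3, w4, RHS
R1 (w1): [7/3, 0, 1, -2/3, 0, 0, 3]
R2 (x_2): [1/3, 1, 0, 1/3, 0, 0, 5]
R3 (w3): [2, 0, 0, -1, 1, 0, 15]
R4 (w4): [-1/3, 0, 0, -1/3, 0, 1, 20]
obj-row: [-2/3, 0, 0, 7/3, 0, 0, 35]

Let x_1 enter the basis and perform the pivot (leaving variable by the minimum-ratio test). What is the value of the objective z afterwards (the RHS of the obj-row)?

Ratio test on column x_1 — row 1: 3/(7/3) = 9/7; row 2: 5/(1/3) = 15; row 3: 15/2 = 15/2; row 4: entry -1/3 ≤ 0. Minimum is 9/7 at row 1 (w1 leaves); pivot element 7/3.
Pivot on row 1; the obj-row RHS becomes 35 − (-2/3)·(9/7) = 251/7.

251/7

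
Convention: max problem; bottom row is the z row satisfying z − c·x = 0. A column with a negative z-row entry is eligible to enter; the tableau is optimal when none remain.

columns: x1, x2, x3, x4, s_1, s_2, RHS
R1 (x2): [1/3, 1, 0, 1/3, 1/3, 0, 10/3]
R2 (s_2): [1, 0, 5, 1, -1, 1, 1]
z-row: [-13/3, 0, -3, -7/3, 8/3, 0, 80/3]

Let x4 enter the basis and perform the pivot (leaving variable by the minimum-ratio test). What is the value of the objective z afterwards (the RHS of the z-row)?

Ratio test on column x4 — row 1: (10/3)/(1/3) = 10; row 2: 1/1 = 1. Minimum is 1 at row 2 (s_2 leaves); pivot element 1.
Pivot on row 2; the z-row RHS becomes 80/3 − (-7/3)·1 = 29.

29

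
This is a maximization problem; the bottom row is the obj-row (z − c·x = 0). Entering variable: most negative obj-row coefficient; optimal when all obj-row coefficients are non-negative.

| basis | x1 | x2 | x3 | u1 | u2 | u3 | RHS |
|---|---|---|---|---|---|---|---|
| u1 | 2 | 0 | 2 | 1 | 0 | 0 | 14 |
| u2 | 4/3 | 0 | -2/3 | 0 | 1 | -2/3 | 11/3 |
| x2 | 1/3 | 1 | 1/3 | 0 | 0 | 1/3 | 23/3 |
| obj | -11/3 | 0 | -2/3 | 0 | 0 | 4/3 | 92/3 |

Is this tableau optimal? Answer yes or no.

The obj-row has a negative entry -11/3 in column x1, so it is not optimal.

no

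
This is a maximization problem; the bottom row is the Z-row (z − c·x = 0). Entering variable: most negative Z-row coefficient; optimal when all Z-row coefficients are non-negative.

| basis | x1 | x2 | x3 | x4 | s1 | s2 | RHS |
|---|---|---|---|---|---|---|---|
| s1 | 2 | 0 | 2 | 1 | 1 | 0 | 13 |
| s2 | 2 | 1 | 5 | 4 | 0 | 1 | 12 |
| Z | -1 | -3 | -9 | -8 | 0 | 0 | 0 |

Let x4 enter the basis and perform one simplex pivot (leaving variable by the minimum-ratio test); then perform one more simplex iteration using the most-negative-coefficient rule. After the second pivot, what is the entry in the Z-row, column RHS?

Ratio test on column x4 — row 1: 13/1 = 13; row 2: 12/4 = 3. Minimum is 3 at row 2 (s2 leaves); pivot element 4.
Divide row 2 by 4; eliminate column x4 from the other rows.
Second iteration: most negative Z-row entry is -1 in column x2, so x2 enters.
Ratio test on column x2 — row 1: entry -1/4 ≤ 0; row 2: 3/(1/4) = 12. Minimum is 12 at row 2 (x4 leaves); pivot element 1/4.
Divide row 2 by 1/4; eliminate column x2 from the other rows.
After both pivots, the entry at the Z-row, column RHS is 36.

36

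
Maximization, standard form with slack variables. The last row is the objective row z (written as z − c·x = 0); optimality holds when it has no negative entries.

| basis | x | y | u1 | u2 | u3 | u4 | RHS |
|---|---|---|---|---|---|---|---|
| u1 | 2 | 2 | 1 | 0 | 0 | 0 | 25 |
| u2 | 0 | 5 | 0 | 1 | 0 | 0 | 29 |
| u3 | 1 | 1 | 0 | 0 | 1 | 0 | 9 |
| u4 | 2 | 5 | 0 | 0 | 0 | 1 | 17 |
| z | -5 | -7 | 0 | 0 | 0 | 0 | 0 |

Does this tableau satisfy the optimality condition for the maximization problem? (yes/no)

The z-row has a negative entry -7 in column y, so it is not optimal.

no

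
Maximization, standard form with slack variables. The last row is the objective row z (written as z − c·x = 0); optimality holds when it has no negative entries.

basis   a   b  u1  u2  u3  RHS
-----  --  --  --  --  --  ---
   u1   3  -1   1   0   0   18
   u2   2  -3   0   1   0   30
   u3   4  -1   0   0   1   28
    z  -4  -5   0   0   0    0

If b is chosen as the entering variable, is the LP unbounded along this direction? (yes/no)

Every constraint-row entry in column b is ≤ 0, so increasing b is unbounded.

yes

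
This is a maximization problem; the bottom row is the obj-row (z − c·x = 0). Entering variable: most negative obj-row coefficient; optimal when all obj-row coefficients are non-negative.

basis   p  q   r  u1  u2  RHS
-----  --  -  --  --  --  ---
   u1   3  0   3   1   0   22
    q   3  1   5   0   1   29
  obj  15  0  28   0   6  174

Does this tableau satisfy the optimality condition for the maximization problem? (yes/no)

yes

Every obj-row coefficient is ≥ 0, so the tableau is optimal.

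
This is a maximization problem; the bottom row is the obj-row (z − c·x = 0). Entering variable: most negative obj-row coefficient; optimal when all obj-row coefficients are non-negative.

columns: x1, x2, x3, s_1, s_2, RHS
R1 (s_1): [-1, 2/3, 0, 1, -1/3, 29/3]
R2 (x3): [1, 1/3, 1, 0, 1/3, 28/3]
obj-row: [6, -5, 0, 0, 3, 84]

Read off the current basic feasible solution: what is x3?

x3 is basic (row 2); its value is the RHS of that row, 28/3.

28/3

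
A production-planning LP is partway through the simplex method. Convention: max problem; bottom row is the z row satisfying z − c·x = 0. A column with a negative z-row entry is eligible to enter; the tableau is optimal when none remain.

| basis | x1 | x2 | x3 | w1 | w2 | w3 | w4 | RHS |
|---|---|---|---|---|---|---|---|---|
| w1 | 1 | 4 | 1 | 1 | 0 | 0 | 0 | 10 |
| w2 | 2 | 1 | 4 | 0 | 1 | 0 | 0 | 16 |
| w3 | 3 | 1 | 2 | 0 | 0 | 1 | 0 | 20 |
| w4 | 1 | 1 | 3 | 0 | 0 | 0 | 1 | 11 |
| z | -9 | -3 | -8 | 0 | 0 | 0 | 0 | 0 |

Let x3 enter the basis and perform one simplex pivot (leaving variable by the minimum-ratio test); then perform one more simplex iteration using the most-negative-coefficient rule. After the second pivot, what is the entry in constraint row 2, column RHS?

Ratio test on column x3 — row 1: 10/1 = 10; row 2: 16/4 = 4; row 3: 20/2 = 10; row 4: 11/3 = 11/3. Minimum is 11/3 at row 4 (w4 leaves); pivot element 3.
Divide row 4 by 3; eliminate column x3 from the other rows.
Second iteration: most negative z-row entry is -19/3 in column x1, so x1 enters.
Ratio test on column x1 — row 1: (19/3)/(2/3) = 19/2; row 2: (4/3)/(2/3) = 2; row 3: (38/3)/(7/3) = 38/7; row 4: (11/3)/(1/3) = 11. Minimum is 2 at row 2 (w2 leaves); pivot element 2/3.
Divide row 2 by 2/3; eliminate column x1 from the other rows.
After both pivots, the entry at constraint row 2, column RHS is 2.

2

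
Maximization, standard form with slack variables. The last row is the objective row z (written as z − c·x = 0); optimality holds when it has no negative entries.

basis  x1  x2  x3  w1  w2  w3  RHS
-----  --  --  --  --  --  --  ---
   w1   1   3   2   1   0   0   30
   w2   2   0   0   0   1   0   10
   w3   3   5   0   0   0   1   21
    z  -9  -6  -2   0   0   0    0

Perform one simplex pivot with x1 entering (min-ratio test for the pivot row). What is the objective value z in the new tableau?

45

Ratio test on column x1 — row 1: 30/1 = 30; row 2: 10/2 = 5; row 3: 21/3 = 7. Minimum is 5 at row 2 (w2 leaves); pivot element 2.
Pivot on row 2; the z-row RHS becomes 0 − (-9)·5 = 45.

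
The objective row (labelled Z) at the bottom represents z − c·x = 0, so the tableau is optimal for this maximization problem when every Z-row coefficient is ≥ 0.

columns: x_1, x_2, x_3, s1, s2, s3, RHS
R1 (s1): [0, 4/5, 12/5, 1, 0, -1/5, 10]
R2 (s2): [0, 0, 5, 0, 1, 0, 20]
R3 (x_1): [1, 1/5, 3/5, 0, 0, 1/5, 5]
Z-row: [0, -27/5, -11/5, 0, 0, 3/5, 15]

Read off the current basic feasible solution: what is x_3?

x_3 is not in the basis, so in the current basic feasible solution x_3 = 0.

0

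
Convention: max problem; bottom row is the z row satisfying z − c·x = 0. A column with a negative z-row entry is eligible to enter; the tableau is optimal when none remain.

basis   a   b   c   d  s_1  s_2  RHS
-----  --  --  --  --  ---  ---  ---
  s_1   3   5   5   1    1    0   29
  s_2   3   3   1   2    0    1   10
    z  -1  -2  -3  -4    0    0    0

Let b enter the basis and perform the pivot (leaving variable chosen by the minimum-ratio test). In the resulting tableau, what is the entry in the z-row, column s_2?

Ratio test on column b — row 1: 29/5 = 29/5; row 2: 10/3 = 10/3. Minimum is 10/3 at row 2 (s_2 leaves); pivot element 3.
Divide row 2 by 3; eliminate column b from the other rows.
z-row update in column s_2: 0 − (-2)·(1/3) = 2/3.

2/3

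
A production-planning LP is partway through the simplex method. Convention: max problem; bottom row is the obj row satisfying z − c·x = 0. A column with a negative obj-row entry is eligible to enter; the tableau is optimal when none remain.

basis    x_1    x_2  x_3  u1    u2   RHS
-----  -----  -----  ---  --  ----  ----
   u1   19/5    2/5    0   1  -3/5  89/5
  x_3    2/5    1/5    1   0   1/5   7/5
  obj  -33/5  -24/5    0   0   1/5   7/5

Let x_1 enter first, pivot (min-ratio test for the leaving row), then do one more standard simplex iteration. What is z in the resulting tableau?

Ratio test on column x_1 — row 1: (89/5)/(19/5) = 89/19; row 2: (7/5)/(2/5) = 7/2. Minimum is 7/2 at row 2 (x_3 leaves); pivot element 2/5.
Pivot on row 2; the obj-row RHS becomes 7/5 − (-33/5)·(7/2) = 49/2.
Next entering variable (most negative obj-row entry -3/2): x_2.
Ratio test on column x_2 — row 1: entry -3/2 ≤ 0; row 2: (7/2)/(1/2) = 7. Minimum is 7 at row 2 (x_1 leaves); pivot element 1/2.
After the second pivot the obj-row RHS is 49/2 − (-3/2)·7 = 35.

35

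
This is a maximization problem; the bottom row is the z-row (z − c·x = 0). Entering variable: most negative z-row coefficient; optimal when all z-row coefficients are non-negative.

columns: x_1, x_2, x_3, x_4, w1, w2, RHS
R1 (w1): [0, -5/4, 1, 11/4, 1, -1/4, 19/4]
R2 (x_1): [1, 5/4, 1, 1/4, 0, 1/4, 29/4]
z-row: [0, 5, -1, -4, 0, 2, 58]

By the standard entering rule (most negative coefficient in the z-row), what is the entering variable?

Negative z-row entries: x_3: -1, x_4: -4.
The most negative is -4 in column x_4, so x_4 enters.

x_4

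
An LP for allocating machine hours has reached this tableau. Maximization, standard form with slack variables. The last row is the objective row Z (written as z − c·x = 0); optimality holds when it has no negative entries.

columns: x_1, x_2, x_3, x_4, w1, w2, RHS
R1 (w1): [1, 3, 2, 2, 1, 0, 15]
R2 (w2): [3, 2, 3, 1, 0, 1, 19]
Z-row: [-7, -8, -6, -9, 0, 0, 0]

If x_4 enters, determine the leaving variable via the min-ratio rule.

w1

Column x_4 entries and ratios — w1: 15/2 = 15/2; w2: 19/1 = 19.
Smallest ratio is 15/2 in the row of w1, so w1 leaves.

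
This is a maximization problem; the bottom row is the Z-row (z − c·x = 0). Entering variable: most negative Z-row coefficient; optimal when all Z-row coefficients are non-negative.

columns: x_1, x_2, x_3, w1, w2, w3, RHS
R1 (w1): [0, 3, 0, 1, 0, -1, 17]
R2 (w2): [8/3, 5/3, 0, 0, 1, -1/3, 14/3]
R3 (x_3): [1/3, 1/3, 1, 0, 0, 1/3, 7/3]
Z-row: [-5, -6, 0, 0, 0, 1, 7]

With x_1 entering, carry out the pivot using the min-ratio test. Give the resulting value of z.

63/4

Ratio test on column x_1 — row 1: entry 0 ≤ 0; row 2: (14/3)/(8/3) = 7/4; row 3: (7/3)/(1/3) = 7. Minimum is 7/4 at row 2 (w2 leaves); pivot element 8/3.
Pivot on row 2; the Z-row RHS becomes 7 − (-5)·(7/4) = 63/4.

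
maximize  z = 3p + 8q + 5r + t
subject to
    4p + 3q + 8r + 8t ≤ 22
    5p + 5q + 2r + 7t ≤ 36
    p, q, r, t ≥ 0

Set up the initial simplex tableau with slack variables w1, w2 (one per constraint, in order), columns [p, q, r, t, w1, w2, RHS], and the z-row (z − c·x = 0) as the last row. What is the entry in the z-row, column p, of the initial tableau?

The z-row carries the negated objective coefficients: the p entry is -3.

-3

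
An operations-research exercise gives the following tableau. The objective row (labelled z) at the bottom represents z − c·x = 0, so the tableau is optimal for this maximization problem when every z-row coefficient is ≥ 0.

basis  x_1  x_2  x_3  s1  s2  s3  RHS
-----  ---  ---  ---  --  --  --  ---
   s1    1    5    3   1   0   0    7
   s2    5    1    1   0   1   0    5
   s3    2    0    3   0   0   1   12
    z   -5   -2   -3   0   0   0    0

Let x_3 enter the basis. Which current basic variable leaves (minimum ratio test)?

s1

Column x_3 entries and ratios — s1: 7/3 = 7/3; s2: 5/1 = 5; s3: 12/3 = 4.
Smallest ratio is 7/3 in the row of s1, so s1 leaves.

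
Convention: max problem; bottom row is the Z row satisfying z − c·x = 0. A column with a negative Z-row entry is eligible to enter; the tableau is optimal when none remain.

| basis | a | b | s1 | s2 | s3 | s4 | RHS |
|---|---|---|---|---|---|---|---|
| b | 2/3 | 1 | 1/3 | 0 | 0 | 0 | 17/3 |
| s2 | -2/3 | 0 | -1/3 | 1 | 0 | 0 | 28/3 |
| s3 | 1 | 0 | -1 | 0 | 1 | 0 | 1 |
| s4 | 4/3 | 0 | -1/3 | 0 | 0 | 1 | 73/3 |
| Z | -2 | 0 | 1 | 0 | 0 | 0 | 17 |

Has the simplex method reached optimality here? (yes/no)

The Z-row has a negative entry -2 in column a, so it is not optimal.

no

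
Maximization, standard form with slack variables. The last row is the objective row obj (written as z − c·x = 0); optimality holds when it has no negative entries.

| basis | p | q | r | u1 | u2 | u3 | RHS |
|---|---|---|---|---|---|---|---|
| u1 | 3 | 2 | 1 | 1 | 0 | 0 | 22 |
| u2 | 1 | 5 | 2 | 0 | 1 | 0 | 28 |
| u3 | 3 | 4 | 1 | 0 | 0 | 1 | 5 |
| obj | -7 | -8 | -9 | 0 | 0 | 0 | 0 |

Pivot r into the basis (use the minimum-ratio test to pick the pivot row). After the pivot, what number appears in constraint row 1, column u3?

-1

Ratio test on column r — row 1: 22/1 = 22; row 2: 28/2 = 14; row 3: 5/1 = 5. Minimum is 5 at row 3 (u3 leaves); pivot element 1.
Divide row 3 by 1; eliminate column r from the other rows.
Row 1 update in column u3: 0 − 1·1 = -1.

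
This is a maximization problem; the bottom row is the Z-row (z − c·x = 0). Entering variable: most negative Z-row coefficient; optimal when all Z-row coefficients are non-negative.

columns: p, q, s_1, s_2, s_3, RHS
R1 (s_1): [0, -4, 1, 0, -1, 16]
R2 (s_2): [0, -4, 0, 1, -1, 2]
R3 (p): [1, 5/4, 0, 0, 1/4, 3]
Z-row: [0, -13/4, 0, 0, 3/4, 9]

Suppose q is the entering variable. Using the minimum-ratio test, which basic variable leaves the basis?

Column q entries and ratios — s_1: -4 ≤ 0, skip; s_2: -4 ≤ 0, skip; p: 3/(5/4) = 12/5.
Smallest ratio is 12/5 in the row of p, so p leaves.

p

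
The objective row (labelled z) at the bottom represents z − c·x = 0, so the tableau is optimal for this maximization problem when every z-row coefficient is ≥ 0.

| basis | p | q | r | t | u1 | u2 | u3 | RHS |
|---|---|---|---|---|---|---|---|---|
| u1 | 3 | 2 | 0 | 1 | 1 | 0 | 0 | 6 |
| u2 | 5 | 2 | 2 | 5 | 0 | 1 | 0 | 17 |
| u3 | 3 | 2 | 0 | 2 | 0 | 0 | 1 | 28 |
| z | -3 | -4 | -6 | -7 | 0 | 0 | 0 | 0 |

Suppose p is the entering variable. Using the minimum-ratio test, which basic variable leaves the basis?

Column p entries and ratios — u1: 6/3 = 2; u2: 17/5 = 17/5; u3: 28/3 = 28/3.
Smallest ratio is 2 in the row of u1, so u1 leaves.

u1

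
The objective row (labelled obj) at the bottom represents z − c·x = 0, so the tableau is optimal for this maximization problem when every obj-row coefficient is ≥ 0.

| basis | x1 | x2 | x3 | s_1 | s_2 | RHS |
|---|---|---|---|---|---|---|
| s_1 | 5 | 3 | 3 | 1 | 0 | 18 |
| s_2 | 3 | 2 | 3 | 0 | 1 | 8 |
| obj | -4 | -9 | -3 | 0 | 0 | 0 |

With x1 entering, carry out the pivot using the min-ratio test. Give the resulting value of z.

Ratio test on column x1 — row 1: 18/5 = 18/5; row 2: 8/3 = 8/3. Minimum is 8/3 at row 2 (s_2 leaves); pivot element 3.
Pivot on row 2; the obj-row RHS becomes 0 − (-4)·(8/3) = 32/3.

32/3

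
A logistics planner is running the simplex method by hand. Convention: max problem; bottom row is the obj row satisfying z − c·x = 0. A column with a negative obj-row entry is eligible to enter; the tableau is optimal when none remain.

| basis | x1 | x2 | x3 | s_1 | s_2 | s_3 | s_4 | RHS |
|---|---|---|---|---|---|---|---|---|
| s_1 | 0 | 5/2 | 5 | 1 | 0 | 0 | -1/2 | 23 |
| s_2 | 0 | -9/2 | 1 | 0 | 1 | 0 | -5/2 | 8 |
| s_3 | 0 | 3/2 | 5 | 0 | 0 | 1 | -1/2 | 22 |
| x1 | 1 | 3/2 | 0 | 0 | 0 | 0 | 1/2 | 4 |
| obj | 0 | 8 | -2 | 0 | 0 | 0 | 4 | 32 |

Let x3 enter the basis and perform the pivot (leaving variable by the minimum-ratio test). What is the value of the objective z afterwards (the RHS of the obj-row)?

204/5

Ratio test on column x3 — row 1: 23/5 = 23/5; row 2: 8/1 = 8; row 3: 22/5 = 22/5; row 4: entry 0 ≤ 0. Minimum is 22/5 at row 3 (s_3 leaves); pivot element 5.
Pivot on row 3; the obj-row RHS becomes 32 − (-2)·(22/5) = 204/5.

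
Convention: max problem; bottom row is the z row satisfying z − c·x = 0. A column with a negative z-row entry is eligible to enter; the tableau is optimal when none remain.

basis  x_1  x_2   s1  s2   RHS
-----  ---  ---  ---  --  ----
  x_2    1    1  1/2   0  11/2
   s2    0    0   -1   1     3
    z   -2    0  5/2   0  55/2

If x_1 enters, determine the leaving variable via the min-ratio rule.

Column x_1 entries and ratios — x_2: (11/2)/1 = 11/2; s2: 0 ≤ 0, skip.
Smallest ratio is 11/2 in the row of x_2, so x_2 leaves.

x_2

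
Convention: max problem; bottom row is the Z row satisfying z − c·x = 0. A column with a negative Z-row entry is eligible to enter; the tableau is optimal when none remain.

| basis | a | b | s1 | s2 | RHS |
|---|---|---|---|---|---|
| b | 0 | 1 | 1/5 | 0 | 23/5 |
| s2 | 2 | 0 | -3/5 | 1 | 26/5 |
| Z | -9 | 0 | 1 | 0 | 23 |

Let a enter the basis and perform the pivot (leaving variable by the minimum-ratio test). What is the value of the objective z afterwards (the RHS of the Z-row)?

232/5

Ratio test on column a — row 1: entry 0 ≤ 0; row 2: (26/5)/2 = 13/5. Minimum is 13/5 at row 2 (s2 leaves); pivot element 2.
Pivot on row 2; the Z-row RHS becomes 23 − (-9)·(13/5) = 232/5.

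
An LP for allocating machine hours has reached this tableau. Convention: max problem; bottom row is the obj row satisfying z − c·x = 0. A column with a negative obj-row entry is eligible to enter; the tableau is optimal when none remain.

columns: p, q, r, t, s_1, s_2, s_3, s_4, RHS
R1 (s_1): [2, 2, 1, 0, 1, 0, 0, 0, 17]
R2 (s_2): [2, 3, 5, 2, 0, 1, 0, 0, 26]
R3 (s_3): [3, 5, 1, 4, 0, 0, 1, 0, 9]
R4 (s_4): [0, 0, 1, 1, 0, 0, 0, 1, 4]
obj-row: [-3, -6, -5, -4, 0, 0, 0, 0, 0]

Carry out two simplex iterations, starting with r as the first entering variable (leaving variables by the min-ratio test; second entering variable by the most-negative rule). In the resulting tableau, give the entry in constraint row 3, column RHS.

Ratio test on column r — row 1: 17/1 = 17; row 2: 26/5 = 26/5; row 3: 9/1 = 9; row 4: 4/1 = 4. Minimum is 4 at row 4 (s_4 leaves); pivot element 1.
Divide row 4 by 1; eliminate column r from the other rows.
Second iteration: most negative obj-row entry is -6 in column q, so q enters.
Ratio test on column q — row 1: 13/2 = 13/2; row 2: 6/3 = 2; row 3: 5/5 = 1; row 4: entry 0 ≤ 0. Minimum is 1 at row 3 (s_3 leaves); pivot element 5.
Divide row 3 by 5; eliminate column q from the other rows.
After both pivots, the entry at constraint row 3, column RHS is 1.

1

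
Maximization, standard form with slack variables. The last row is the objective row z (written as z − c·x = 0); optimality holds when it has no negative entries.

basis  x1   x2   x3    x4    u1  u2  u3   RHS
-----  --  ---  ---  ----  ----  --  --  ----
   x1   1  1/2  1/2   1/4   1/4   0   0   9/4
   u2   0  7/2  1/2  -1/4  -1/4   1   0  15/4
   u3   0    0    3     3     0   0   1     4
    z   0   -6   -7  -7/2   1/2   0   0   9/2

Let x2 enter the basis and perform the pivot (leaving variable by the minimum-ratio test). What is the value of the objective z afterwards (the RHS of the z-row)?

Ratio test on column x2 — row 1: (9/4)/(1/2) = 9/2; row 2: (15/4)/(7/2) = 15/14; row 3: entry 0 ≤ 0. Minimum is 15/14 at row 2 (u2 leaves); pivot element 7/2.
Pivot on row 2; the z-row RHS becomes 9/2 − (-6)·(15/14) = 153/14.

153/14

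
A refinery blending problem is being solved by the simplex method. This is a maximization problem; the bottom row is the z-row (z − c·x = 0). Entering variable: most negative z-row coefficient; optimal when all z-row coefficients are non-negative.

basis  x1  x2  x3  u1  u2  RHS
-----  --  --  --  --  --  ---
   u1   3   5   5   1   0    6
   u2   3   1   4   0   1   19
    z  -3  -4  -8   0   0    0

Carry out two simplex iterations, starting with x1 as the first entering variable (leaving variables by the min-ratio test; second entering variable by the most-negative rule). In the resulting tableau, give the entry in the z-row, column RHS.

Ratio test on column x1 — row 1: 6/3 = 2; row 2: 19/3 = 19/3. Minimum is 2 at row 1 (u1 leaves); pivot element 3.
Divide row 1 by 3; eliminate column x1 from the other rows.
Second iteration: most negative z-row entry is -3 in column x3, so x3 enters.
Ratio test on column x3 — row 1: 2/(5/3) = 6/5; row 2: entry -1 ≤ 0. Minimum is 6/5 at row 1 (x1 leaves); pivot element 5/3.
Divide row 1 by 5/3; eliminate column x3 from the other rows.
After both pivots, the entry at the z-row, column RHS is 48/5.

48/5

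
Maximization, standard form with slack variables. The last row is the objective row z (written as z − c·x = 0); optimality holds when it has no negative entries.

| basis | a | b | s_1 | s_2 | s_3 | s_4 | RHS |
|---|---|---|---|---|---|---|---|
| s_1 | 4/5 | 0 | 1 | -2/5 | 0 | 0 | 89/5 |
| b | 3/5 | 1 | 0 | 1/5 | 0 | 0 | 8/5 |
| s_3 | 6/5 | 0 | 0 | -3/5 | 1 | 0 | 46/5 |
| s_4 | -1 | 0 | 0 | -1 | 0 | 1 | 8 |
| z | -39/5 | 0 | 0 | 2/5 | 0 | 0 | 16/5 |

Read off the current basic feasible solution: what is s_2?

s_2 is not in the basis, so in the current basic feasible solution s_2 = 0.

0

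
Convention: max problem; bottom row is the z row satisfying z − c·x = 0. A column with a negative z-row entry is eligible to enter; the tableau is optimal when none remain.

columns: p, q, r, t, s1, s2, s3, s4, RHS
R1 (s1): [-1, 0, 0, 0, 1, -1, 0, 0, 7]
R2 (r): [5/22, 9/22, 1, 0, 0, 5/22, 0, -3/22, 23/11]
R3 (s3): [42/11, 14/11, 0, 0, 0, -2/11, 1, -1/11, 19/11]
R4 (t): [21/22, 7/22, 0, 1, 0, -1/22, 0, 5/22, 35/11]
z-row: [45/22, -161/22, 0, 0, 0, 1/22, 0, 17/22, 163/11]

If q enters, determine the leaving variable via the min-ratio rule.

s3

Column q entries and ratios — s1: 0 ≤ 0, skip; r: (23/11)/(9/22) = 46/9; s3: (19/11)/(14/11) = 19/14; t: (35/11)/(7/22) = 10.
Smallest ratio is 19/14 in the row of s3, so s3 leaves.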